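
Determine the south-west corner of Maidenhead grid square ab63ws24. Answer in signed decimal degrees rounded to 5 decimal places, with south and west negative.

-76.23333, -166.15000

Field A=0, B=1: +0·20° lon, +1·10° lat → SW at lon -180°, lat -80°.
Square 6, 3: +6·2° lon, +3·1° lat → SW at lon -168°, lat -77°.
Subsquare w=22, s=18: +22·0.0833333° lon, +18·0.0416667° lat → SW at lon -166.167°, lat -76.25°.
Extended square 2, 4: +2·0.00833333° lon, +4·0.00416667° lat → SW at lon -166.15°, lat -76.2333°.
latitude -76.23333, longitude -166.15000.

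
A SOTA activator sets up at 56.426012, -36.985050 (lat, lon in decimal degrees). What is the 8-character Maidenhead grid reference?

HO16mk12

Add 180° to longitude and 90° to latitude: 143.01495, 146.42601.
Field: 143.01495/20 → 7 → H, 146.42601/10 → 14 → O; chars HO.
Square: 3.01495/2 → 1, 6.42601/1 → 6; chars 16.
Subsquare: 1.01495/0.0833333 → 12 → m, 0.42601/0.0416667 → 10 → k; chars mk.
Extended square: 0.01495/0.00833333 → 1, 0.00935/0.00416667 → 2; chars 12.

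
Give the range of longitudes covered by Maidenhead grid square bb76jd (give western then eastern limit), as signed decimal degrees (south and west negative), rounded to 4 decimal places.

Field B=1, B=1: +1·20° lon, +1·10° lat → SW at lon -160°, lat -80°.
Square 7, 6: +7·2° lon, +6·1° lat → SW at lon -146°, lat -74°.
Subsquare j=9, d=3: +9·0.0833333° lon, +3·0.0416667° lat → SW at lon -145.25°, lat -73.875°.
Cell spans 0.0833333° lon × 0.0416667° lat.
west -145.2500, east -145.1667.

-145.2500, -145.1667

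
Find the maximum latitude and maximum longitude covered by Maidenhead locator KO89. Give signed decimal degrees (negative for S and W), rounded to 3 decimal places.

60.000, 38.000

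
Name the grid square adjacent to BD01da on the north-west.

Longitude subsquare d = 3; −1 → 2 = c.
Latitude subsquare a = 0; +1 → 1 = b.

BD01cb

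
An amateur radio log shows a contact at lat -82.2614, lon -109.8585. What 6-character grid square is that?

DA57br

Offset from 180°W / 90°S: lon 70.1415°, lat 7.7386°.
Field: lon ⌊70.1415/20⌋ = 3 → D; lat ⌊7.7386/10⌋ = 0 → A.
Square: lon ⌊10.1415/2⌋ = 5; lat ⌊7.7386/1⌋ = 7.
Subsquare: lon ⌊0.1415/0.0833333⌋ = 1 → b; lat ⌊0.7386/0.0416667⌋ = 17 → r.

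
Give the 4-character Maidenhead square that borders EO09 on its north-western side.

DP90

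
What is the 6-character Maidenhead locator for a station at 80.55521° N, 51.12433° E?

Shift to the Maidenhead origin (180°W, 90°S): lon 231.1243, lat 170.5552.
Field: 231.1243/20 → 11 → L, 170.5552/10 → 17 → R; chars LR.
Square: 11.1243/2 → 5, 0.5552/1 → 0; chars 50.
Subsquare: 1.1243/0.0833333 → 13 → n, 0.5552/0.0416667 → 13 → n; chars nn.

LR50nn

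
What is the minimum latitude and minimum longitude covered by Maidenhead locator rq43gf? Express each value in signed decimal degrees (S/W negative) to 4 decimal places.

73.2083, 168.5000

Field R=17, Q=16: +17·20° lon, +16·10° lat → SW at lon 160°, lat 70°.
Square 4, 3: +4·2° lon, +3·1° lat → SW at lon 168°, lat 73°.
Subsquare g=6, f=5: +6·0.0833333° lon, +5·0.0416667° lat → SW at lon 168.5°, lat 73.2083°.
latitude 73.2083, longitude 168.5000.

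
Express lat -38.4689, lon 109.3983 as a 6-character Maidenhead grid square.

OF41qm

Add 180° to longitude and 90° to latitude: 289.3983, 51.5311.
Field (20°×10°, letters A–R): lon ⌊289.3983/20⌋ = 14 → O; lat ⌊51.5311/10⌋ = 5 → F.
Square (2°×1°, digits 0–9): lon ⌊9.3983/2⌋ = 4; lat ⌊1.5311/1⌋ = 1.
Subsquare (5′×2.5′, letters a–x): lon ⌊1.3983/0.0833333⌋ = 16 → q; lat ⌊0.5311/0.0416667⌋ = 12 → m.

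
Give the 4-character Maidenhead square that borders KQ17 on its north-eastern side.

KQ28

Longitude square 1; +1 → 2.
Latitude square 7; +1 → 8.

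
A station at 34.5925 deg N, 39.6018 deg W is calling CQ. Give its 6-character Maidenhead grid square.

Add 180° to longitude and 90° to latitude: 140.3982, 124.5925.
Field: 140.3982/20 → 7 → H, 124.5925/10 → 12 → M; chars HM.
Square: 0.3982/2 → 0, 4.5925/1 → 4; chars 04.
Subsquare: 0.3982/0.0833333 → 4 → e, 0.5925/0.0416667 → 14 → o; chars eo.

HM04eo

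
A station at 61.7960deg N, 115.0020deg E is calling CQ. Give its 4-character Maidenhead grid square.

OP71

Shift to the Maidenhead origin (180°W, 90°S): lon 295.00, lat 151.80.
Field (20°×10°, letters A–R): lon ⌊295.00/20⌋ = 14 → O; lat ⌊151.80/10⌋ = 15 → P.
Square (2°×1°, digits 0–9): lon ⌊15.00/2⌋ = 7; lat ⌊1.80/1⌋ = 1.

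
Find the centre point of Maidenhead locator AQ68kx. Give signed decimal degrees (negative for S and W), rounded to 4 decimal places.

Field A=0, Q=16: +0·20° lon, +16·10° lat → SW at lon -180°, lat 70°.
Square 6, 8: +6·2° lon, +8·1° lat → SW at lon -168°, lat 78°.
Subsquare k=10, x=23: +10·0.0833333° lon, +23·0.0416667° lat → SW at lon -167.167°, lat 78.9583°.
Cell spans 0.0833333° lon × 0.0416667° lat. Centre is SW corner plus half of each.
latitude 78.9792, longitude -167.1250.

78.9792, -167.1250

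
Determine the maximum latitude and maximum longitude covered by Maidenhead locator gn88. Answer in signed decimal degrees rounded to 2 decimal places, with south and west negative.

49.00, -42.00

Field G=6, N=13: +6·20° lon, +13·10° lat → SW at lon -60°, lat 40°.
Square 8, 8: +8·2° lon, +8·1° lat → SW at lon -44°, lat 48°.
Cell spans 2° lon × 1° lat. NE corner is SW corner plus one full cell.
latitude 49.00, longitude -42.00.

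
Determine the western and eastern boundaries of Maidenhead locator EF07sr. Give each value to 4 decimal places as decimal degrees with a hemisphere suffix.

98.5000° W, 98.4167° W

Field E=4, F=5: +4·20° lon, +5·10° lat → SW at lon -100°, lat -40°.
Square 0, 7: +0·2° lon, +7·1° lat → SW at lon -100°, lat -33°.
Subsquare s=18, r=17: +18·0.0833333° lon, +17·0.0416667° lat → SW at lon -98.5°, lat -32.2917°.
Cell spans 0.0833333° lon × 0.0416667° lat.
west 98.5000° W, east 98.4167° W.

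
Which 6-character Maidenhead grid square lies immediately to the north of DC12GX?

Latitude subsquare x = 23; +1 → 24, wraps to 0 = a, carry into square.
Latitude square 2; +1 → 3.
The longitude characters are unchanged.

DC13ga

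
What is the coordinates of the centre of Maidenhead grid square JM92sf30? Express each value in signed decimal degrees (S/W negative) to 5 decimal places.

Field J=9, M=12: +9·20° lon, +12·10° lat → SW at lon 0°, lat 30°.
Square 9, 2: +9·2° lon, +2·1° lat → SW at lon 18°, lat 32°.
Subsquare s=18, f=5: +18·0.0833333° lon, +5·0.0416667° lat → SW at lon 19.5°, lat 32.2083°.
Extended square 3, 0: +3·0.00833333° lon, +0·0.00416667° lat → SW at lon 19.525°, lat 32.2083°.
Cell spans 0.00833333° lon × 0.00416667° lat. Centre is SW corner plus half of each.
latitude 32.21042, longitude 19.52917.

32.21042, 19.52917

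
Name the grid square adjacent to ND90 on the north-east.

Longitude square 9; +1 → 10, wraps to 0, carry into field.
Longitude field N = 13; +1 → 14 = O.
Latitude square 0; +1 → 1.

OD01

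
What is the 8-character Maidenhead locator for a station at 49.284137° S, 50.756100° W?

GE40or91

Add 180° to longitude and 90° to latitude: 129.24390, 40.71586.
Field: lon ⌊129.24390/20⌋ = 6 → G; lat ⌊40.71586/10⌋ = 4 → E.
Square: lon ⌊9.24390/2⌋ = 4; lat ⌊0.71586/1⌋ = 0.
Subsquare: lon ⌊1.24390/0.0833333⌋ = 14 → o; lat ⌊0.71586/0.0416667⌋ = 17 → r.
Extended square: lon ⌊0.07723/0.00833333⌋ = 9; lat ⌊0.00753/0.00416667⌋ = 1.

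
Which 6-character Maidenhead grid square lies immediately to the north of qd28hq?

QD28hr

Latitude subsquare q = 16; +1 → 17 = r.
The longitude characters are unchanged.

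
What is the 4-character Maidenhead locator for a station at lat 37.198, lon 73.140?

MM67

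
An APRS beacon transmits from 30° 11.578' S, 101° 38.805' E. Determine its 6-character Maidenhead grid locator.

OF09tt

Shift to the Maidenhead origin (180°W, 90°S): lon 281.6467, lat 59.8070.
Field: 281.6467/20 → 14 → O, 59.8070/10 → 5 → F; chars OF.
Square: 1.6467/2 → 0, 9.8070/1 → 9; chars 09.
Subsquare: 1.6467/0.0833333 → 19 → t, 0.8070/0.0416667 → 19 → t; chars tt.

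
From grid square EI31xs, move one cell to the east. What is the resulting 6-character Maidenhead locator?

EI41as

Longitude subsquare x = 23; +1 → 24, wraps to 0 = a, carry into square.
Longitude square 3; +1 → 4.
The latitude characters are unchanged.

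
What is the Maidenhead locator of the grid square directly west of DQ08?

CQ98

Longitude square 0; −1 → -1, wraps to 9, carry into field.
Longitude field D = 3; −1 → 2 = C.
The latitude characters are unchanged.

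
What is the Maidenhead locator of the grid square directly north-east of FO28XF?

FO38ag

Longitude subsquare x = 23; +1 → 24, wraps to 0 = a, carry into square.
Longitude square 2; +1 → 3.
Latitude subsquare f = 5; +1 → 6 = g.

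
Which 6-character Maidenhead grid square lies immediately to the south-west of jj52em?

JJ52dl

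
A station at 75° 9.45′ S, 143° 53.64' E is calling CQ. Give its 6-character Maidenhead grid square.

Shift to the Maidenhead origin (180°W, 90°S): lon 323.8940, lat 14.8425.
Field (20°×10°, letters A–R): 323.8940/20 → 16 → Q, 14.8425/10 → 1 → B; chars QB.
Square (2°×1°, digits 0–9): 3.8940/2 → 1, 4.8425/1 → 4; chars 14.
Subsquare (5′×2.5′, letters a–x): 1.8940/0.0833333 → 22 → w, 0.8425/0.0416667 → 20 → u; chars wu.

QB14wu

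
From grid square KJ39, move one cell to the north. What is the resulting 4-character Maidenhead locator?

KK30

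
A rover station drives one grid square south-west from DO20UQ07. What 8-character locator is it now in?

DO20tq96

Longitude extended square 0; −1 → -1, wraps to 9, carry into subsquare.
Longitude subsquare u = 20; −1 → 19 = t.
Latitude extended square 7; −1 → 6.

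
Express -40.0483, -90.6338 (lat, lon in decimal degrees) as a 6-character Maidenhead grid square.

EE49qw

Shift to the Maidenhead origin (180°W, 90°S): lon 89.3662, lat 49.9517.
Field: lon ⌊89.3662/20⌋ = 4 → E; lat ⌊49.9517/10⌋ = 4 → E.
Square: lon ⌊9.3662/2⌋ = 4; lat ⌊9.9517/1⌋ = 9.
Subsquare: lon ⌊1.3662/0.0833333⌋ = 16 → q; lat ⌊0.9517/0.0416667⌋ = 22 → w.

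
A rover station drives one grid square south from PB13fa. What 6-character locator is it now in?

Latitude subsquare a = 0; −1 → -1, wraps to 23 = x, carry into square.
Latitude square 3; −1 → 2.
The longitude characters are unchanged.

PB12fx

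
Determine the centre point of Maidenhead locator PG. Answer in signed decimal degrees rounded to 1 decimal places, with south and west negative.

Field P=15, G=6: +15·20° lon, +6·10° lat → SW at lon 120°, lat -30°.
Cell spans 20° lon × 10° lat. Centre is SW corner plus half of each.
latitude -25.0, longitude 130.0.

-25.0, 130.0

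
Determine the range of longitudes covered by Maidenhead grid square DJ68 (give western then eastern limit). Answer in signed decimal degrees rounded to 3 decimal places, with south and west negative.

Field D=3, J=9: +3·20° lon, +9·10° lat → SW at lon -120°, lat 0°.
Square 6, 8: +6·2° lon, +8·1° lat → SW at lon -108°, lat 8°.
Cell spans 2° lon × 1° lat.
west -108.000, east -106.000.

-108.000, -106.000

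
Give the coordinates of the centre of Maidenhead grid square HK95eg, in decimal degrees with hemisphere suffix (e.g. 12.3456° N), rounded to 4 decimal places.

15.2708° N, 21.6250° W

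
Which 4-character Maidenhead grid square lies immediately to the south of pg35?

PG34

Latitude square 5; −1 → 4.
The longitude characters are unchanged.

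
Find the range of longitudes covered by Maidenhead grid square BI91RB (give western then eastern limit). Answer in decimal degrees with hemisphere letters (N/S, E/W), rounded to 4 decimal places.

140.5833° W, 140.5000° W

Field B=1, I=8: +1·20° lon, +8·10° lat → SW at lon -160°, lat -10°.
Square 9, 1: +9·2° lon, +1·1° lat → SW at lon -142°, lat -9°.
Subsquare r=17, b=1: +17·0.0833333° lon, +1·0.0416667° lat → SW at lon -140.583°, lat -8.95833°.
Cell spans 0.0833333° lon × 0.0416667° lat.
west 140.5833° W, east 140.5000° W.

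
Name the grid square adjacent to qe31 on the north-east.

QE42

Longitude square 3; +1 → 4.
Latitude square 1; +1 → 2.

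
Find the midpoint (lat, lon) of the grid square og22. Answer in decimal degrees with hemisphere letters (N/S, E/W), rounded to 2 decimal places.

Field O=14, G=6: +14·20° lon, +6·10° lat → SW at lon 100°, lat -30°.
Square 2, 2: +2·2° lon, +2·1° lat → SW at lon 104°, lat -28°.
Cell spans 2° lon × 1° lat. Centre is SW corner plus half of each.
latitude 27.50° S, longitude 105.00° E.

27.50° S, 105.00° E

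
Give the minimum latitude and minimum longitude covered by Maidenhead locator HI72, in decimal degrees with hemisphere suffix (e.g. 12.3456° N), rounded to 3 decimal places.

8.000° S, 26.000° W

Field H=7, I=8: +7·20° lon, +8·10° lat → SW at lon -40°, lat -10°.
Square 7, 2: +7·2° lon, +2·1° lat → SW at lon -26°, lat -8°.
latitude 8.000° S, longitude 26.000° W.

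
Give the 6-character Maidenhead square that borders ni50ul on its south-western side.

Longitude subsquare u = 20; −1 → 19 = t.
Latitude subsquare l = 11; −1 → 10 = k.

NI50tk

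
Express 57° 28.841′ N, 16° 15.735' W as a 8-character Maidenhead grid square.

IO17ul85

Offset from 180°W / 90°S: lon 163.73775°, lat 147.48068°.
Field: 163.73775/20 → 8 → I, 147.48068/10 → 14 → O; chars IO.
Square: 3.73775/2 → 1, 7.48068/1 → 7; chars 17.
Subsquare: 1.73775/0.0833333 → 20 → u, 0.48068/0.0416667 → 11 → l; chars ul.
Extended square: 0.07108/0.00833333 → 8, 0.02235/0.00416667 → 5; chars 85.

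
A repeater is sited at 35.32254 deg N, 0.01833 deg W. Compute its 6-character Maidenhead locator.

Offset from 180°W / 90°S: lon 179.9817°, lat 125.3225°.
Field (20°×10°, letters A–R): lon ⌊179.9817/20⌋ = 8 → I; lat ⌊125.3225/10⌋ = 12 → M.
Square (2°×1°, digits 0–9): lon ⌊19.9817/2⌋ = 9; lat ⌊5.3225/1⌋ = 5.
Subsquare (5′×2.5′, letters a–x): lon ⌊1.9817/0.0833333⌋ = 23 → x; lat ⌊0.3225/0.0416667⌋ = 7 → h.

IM95xh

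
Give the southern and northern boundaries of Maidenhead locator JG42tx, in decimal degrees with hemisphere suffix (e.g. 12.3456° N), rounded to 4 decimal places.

27.0417° S, 27.0000° S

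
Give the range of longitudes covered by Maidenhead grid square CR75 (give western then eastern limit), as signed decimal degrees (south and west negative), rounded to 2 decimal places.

Field C=2, R=17: +2·20° lon, +17·10° lat → SW at lon -140°, lat 80°.
Square 7, 5: +7·2° lon, +5·1° lat → SW at lon -126°, lat 85°.
Cell spans 2° lon × 1° lat.
west -126.00, east -124.00.

-126.00, -124.00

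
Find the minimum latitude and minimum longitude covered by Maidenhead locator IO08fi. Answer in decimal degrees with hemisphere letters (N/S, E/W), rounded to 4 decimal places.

Field I=8, O=14: +8·20° lon, +14·10° lat → SW at lon -20°, lat 50°.
Square 0, 8: +0·2° lon, +8·1° lat → SW at lon -20°, lat 58°.
Subsquare f=5, i=8: +5·0.0833333° lon, +8·0.0416667° lat → SW at lon -19.5833°, lat 58.3333°.
latitude 58.3333° N, longitude 19.5833° W.

58.3333° N, 19.5833° W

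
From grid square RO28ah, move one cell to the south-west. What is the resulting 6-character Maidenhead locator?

RO18xg

Longitude subsquare a = 0; −1 → -1, wraps to 23 = x, carry into square.
Longitude square 2; −1 → 1.
Latitude subsquare h = 7; −1 → 6 = g.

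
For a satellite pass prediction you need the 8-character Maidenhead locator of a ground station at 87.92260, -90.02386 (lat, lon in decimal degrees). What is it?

ER47xw71

Add 180° to longitude and 90° to latitude: 89.97614, 177.92260.
Field (20°×10°, letters A–R): 89.97614/20 → 4 → E, 177.92260/10 → 17 → R; chars ER.
Square (2°×1°, digits 0–9): 9.97614/2 → 4, 7.92260/1 → 7; chars 47.
Subsquare (5′×2.5′, letters a–x): 1.97614/0.0833333 → 23 → x, 0.92260/0.0416667 → 22 → w; chars xw.
Extended square (30″×15″, digits 0–9): 0.05947/0.00833333 → 7, 0.00593/0.00416667 → 1; chars 71.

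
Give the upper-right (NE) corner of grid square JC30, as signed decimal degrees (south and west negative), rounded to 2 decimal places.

-69.00, 8.00

Field J=9, C=2: +9·20° lon, +2·10° lat → SW at lon 0°, lat -70°.
Square 3, 0: +3·2° lon, +0·1° lat → SW at lon 6°, lat -70°.
Cell spans 2° lon × 1° lat. NE corner is SW corner plus one full cell.
latitude -69.00, longitude 8.00.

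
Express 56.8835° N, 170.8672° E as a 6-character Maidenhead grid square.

Offset from 180°W / 90°S: lon 350.8672°, lat 146.8835°.
Field (20°×10°, letters A–R): lon ⌊350.8672/20⌋ = 17 → R; lat ⌊146.8835/10⌋ = 14 → O.
Square (2°×1°, digits 0–9): lon ⌊10.8672/2⌋ = 5; lat ⌊6.8835/1⌋ = 6.
Subsquare (5′×2.5′, letters a–x): lon ⌊0.8672/0.0833333⌋ = 10 → k; lat ⌊0.8835/0.0416667⌋ = 21 → v.

RO56kv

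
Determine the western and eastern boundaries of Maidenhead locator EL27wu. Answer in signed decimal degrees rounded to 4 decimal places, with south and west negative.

-94.1667, -94.0833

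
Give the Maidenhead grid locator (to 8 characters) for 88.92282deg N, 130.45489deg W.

Offset from 180°W / 90°S: lon 49.54511°, lat 178.92282°.
Field (20°×10°, letters A–R): lon ⌊49.54511/20⌋ = 2 → C; lat ⌊178.92282/10⌋ = 17 → R.
Square (2°×1°, digits 0–9): lon ⌊9.54511/2⌋ = 4; lat ⌊8.92282/1⌋ = 8.
Subsquare (5′×2.5′, letters a–x): lon ⌊1.54511/0.0833333⌋ = 18 → s; lat ⌊0.92282/0.0416667⌋ = 22 → w.
Extended square (30″×15″, digits 0–9): lon ⌊0.04511/0.00833333⌋ = 5; lat ⌊0.00615/0.00416667⌋ = 1.

CR48sw51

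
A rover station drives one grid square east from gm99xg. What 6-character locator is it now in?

HM09ag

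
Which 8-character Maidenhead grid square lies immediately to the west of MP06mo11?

Longitude extended square 1; −1 → 0.
The latitude characters are unchanged.

MP06mo01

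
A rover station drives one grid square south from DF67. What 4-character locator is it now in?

Latitude square 7; −1 → 6.
The longitude characters are unchanged.

DF66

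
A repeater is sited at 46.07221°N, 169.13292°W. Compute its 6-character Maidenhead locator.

Add 180° to longitude and 90° to latitude: 10.8671, 136.0722.
Field (20°×10°, letters A–R): lon ⌊10.8671/20⌋ = 0 → A; lat ⌊136.0722/10⌋ = 13 → N.
Square (2°×1°, digits 0–9): lon ⌊10.8671/2⌋ = 5; lat ⌊6.0722/1⌋ = 6.
Subsquare (5′×2.5′, letters a–x): lon ⌊0.8671/0.0833333⌋ = 10 → k; lat ⌊0.0722/0.0416667⌋ = 1 → b.

AN56kb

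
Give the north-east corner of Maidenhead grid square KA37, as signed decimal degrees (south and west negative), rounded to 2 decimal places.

Field K=10, A=0: +10·20° lon, +0·10° lat → SW at lon 20°, lat -90°.
Square 3, 7: +3·2° lon, +7·1° lat → SW at lon 26°, lat -83°.
Cell spans 2° lon × 1° lat. NE corner is SW corner plus one full cell.
latitude -82.00, longitude 28.00.

-82.00, 28.00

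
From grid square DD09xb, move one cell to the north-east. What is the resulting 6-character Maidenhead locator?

DD19ac

Longitude subsquare x = 23; +1 → 24, wraps to 0 = a, carry into square.
Longitude square 0; +1 → 1.
Latitude subsquare b = 1; +1 → 2 = c.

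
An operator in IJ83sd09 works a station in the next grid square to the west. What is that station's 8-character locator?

Longitude extended square 0; −1 → -1, wraps to 9, carry into subsquare.
Longitude subsquare s = 18; −1 → 17 = r.
The latitude characters are unchanged.

IJ83rd99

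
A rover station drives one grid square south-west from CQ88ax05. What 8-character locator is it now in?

CQ78xx94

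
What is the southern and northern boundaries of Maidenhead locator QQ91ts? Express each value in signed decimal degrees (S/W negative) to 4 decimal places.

Field Q=16, Q=16: +16·20° lon, +16·10° lat → SW at lon 140°, lat 70°.
Square 9, 1: +9·2° lon, +1·1° lat → SW at lon 158°, lat 71°.
Subsquare t=19, s=18: +19·0.0833333° lon, +18·0.0416667° lat → SW at lon 159.583°, lat 71.75°.
Cell spans 0.0833333° lon × 0.0416667° lat.
south 71.7500, north 71.7917.

71.7500, 71.7917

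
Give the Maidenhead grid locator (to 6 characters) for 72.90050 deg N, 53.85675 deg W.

GQ32bv

Shift to the Maidenhead origin (180°W, 90°S): lon 126.1432, lat 162.9005.
Field: lon ⌊126.1432/20⌋ = 6 → G; lat ⌊162.9005/10⌋ = 16 → Q.
Square: lon ⌊6.1432/2⌋ = 3; lat ⌊2.9005/1⌋ = 2.
Subsquare: lon ⌊0.1432/0.0833333⌋ = 1 → b; lat ⌊0.9005/0.0416667⌋ = 21 → v.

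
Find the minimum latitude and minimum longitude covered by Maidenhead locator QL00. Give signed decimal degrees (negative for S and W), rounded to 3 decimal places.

20.000, 140.000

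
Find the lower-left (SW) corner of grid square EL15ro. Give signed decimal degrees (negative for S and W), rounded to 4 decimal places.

25.5833, -96.5833

Field E=4, L=11: +4·20° lon, +11·10° lat → SW at lon -100°, lat 20°.
Square 1, 5: +1·2° lon, +5·1° lat → SW at lon -98°, lat 25°.
Subsquare r=17, o=14: +17·0.0833333° lon, +14·0.0416667° lat → SW at lon -96.5833°, lat 25.5833°.
latitude 25.5833, longitude -96.5833.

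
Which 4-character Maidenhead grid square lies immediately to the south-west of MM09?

LM98

Longitude square 0; −1 → -1, wraps to 9, carry into field.
Longitude field M = 12; −1 → 11 = L.
Latitude square 9; −1 → 8.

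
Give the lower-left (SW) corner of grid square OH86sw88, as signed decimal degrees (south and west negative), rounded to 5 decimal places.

Field O=14, H=7: +14·20° lon, +7·10° lat → SW at lon 100°, lat -20°.
Square 8, 6: +8·2° lon, +6·1° lat → SW at lon 116°, lat -14°.
Subsquare s=18, w=22: +18·0.0833333° lon, +22·0.0416667° lat → SW at lon 117.5°, lat -13.0833°.
Extended square 8, 8: +8·0.00833333° lon, +8·0.00416667° lat → SW at lon 117.567°, lat -13.05°.
latitude -13.05000, longitude 117.56667.

-13.05000, 117.56667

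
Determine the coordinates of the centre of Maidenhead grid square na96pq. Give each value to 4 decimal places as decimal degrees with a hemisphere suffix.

83.3125° S, 99.2917° E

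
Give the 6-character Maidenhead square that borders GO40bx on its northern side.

Latitude subsquare x = 23; +1 → 24, wraps to 0 = a, carry into square.
Latitude square 0; +1 → 1.
The longitude characters are unchanged.

GO41ba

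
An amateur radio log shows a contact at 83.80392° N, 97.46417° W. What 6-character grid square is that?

ER13gt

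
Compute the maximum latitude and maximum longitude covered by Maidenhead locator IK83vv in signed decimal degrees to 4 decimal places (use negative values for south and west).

Field I=8, K=10: +8·20° lon, +10·10° lat → SW at lon -20°, lat 10°.
Square 8, 3: +8·2° lon, +3·1° lat → SW at lon -4°, lat 13°.
Subsquare v=21, v=21: +21·0.0833333° lon, +21·0.0416667° lat → SW at lon -2.25°, lat 13.875°.
Cell spans 0.0833333° lon × 0.0416667° lat. NE corner is SW corner plus one full cell.
latitude 13.9167, longitude -2.1667.

13.9167, -2.1667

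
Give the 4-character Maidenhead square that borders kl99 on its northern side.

KM90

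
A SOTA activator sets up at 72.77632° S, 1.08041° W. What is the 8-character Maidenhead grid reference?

IB97lf03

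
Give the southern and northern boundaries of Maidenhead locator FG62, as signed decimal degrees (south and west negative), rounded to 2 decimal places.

-28.00, -27.00

Field F=5, G=6: +5·20° lon, +6·10° lat → SW at lon -80°, lat -30°.
Square 6, 2: +6·2° lon, +2·1° lat → SW at lon -68°, lat -28°.
Cell spans 2° lon × 1° lat.
south -28.00, north -27.00.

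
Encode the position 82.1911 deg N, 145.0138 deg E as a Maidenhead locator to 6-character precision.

Offset from 180°W / 90°S: lon 325.0138°, lat 172.1911°.
Field: 325.0138/20 → 16 → Q, 172.1911/10 → 17 → R; chars QR.
Square: 5.0138/2 → 2, 2.1911/1 → 2; chars 22.
Subsquare: 1.0138/0.0833333 → 12 → m, 0.1911/0.0416667 → 4 → e; chars me.

QR22me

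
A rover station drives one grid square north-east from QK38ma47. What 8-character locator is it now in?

QK38ma58

Longitude extended square 4; +1 → 5.
Latitude extended square 7; +1 → 8.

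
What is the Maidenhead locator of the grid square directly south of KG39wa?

KG38wx

Latitude subsquare a = 0; −1 → -1, wraps to 23 = x, carry into square.
Latitude square 9; −1 → 8.
The longitude characters are unchanged.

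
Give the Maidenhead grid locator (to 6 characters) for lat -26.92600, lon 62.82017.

MG13jb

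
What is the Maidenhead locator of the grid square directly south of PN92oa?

PN91ox

Latitude subsquare a = 0; −1 → -1, wraps to 23 = x, carry into square.
Latitude square 2; −1 → 1.
The longitude characters are unchanged.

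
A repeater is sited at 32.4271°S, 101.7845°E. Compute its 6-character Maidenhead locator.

OF07vn

Shift to the Maidenhead origin (180°W, 90°S): lon 281.7845, lat 57.5729.
Field (20°×10°, letters A–R): 281.7845/20 → 14 → O, 57.5729/10 → 5 → F; chars OF.
Square (2°×1°, digits 0–9): 1.7845/2 → 0, 7.5729/1 → 7; chars 07.
Subsquare (5′×2.5′, letters a–x): 1.7845/0.0833333 → 21 → v, 0.5729/0.0416667 → 13 → n; chars vn.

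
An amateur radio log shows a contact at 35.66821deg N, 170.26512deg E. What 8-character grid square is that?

RM55dq10

Shift to the Maidenhead origin (180°W, 90°S): lon 350.26512, lat 125.66821.
Field (20°×10°, letters A–R): lon ⌊350.26512/20⌋ = 17 → R; lat ⌊125.66821/10⌋ = 12 → M.
Square (2°×1°, digits 0–9): lon ⌊10.26512/2⌋ = 5; lat ⌊5.66821/1⌋ = 5.
Subsquare (5′×2.5′, letters a–x): lon ⌊0.26512/0.0833333⌋ = 3 → d; lat ⌊0.66821/0.0416667⌋ = 16 → q.
Extended square (30″×15″, digits 0–9): lon ⌊0.01512/0.00833333⌋ = 1; lat ⌊0.00154/0.00416667⌋ = 0.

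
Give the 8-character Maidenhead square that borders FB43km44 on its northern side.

FB43km45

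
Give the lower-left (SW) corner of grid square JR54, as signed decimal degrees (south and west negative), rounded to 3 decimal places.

Field J=9, R=17: +9·20° lon, +17·10° lat → SW at lon 0°, lat 80°.
Square 5, 4: +5·2° lon, +4·1° lat → SW at lon 10°, lat 84°.
latitude 84.000, longitude 10.000.

84.000, 10.000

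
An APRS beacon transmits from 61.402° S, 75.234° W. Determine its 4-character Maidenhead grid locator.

Add 180° to longitude and 90° to latitude: 104.77, 28.60.
Field (20°×10°, letters A–R): 104.77/20 → 5 → F, 28.60/10 → 2 → C; chars FC.
Square (2°×1°, digits 0–9): 4.77/2 → 2, 8.60/1 → 8; chars 28.

FC28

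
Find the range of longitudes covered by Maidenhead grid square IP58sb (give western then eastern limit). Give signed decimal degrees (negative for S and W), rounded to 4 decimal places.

-8.5000, -8.4167

Field I=8, P=15: +8·20° lon, +15·10° lat → SW at lon -20°, lat 60°.
Square 5, 8: +5·2° lon, +8·1° lat → SW at lon -10°, lat 68°.
Subsquare s=18, b=1: +18·0.0833333° lon, +1·0.0416667° lat → SW at lon -8.5°, lat 68.0417°.
Cell spans 0.0833333° lon × 0.0416667° lat.
west -8.5000, east -8.4167.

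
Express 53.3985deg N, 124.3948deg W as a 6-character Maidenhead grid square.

CO73tj

Add 180° to longitude and 90° to latitude: 55.6052, 143.3985.
Field (20°×10°, letters A–R): 55.6052/20 → 2 → C, 143.3985/10 → 14 → O; chars CO.
Square (2°×1°, digits 0–9): 15.6052/2 → 7, 3.3985/1 → 3; chars 73.
Subsquare (5′×2.5′, letters a–x): 1.6052/0.0833333 → 19 → t, 0.3985/0.0416667 → 9 → j; chars tj.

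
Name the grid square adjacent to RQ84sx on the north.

Latitude subsquare x = 23; +1 → 24, wraps to 0 = a, carry into square.
Latitude square 4; +1 → 5.
The longitude characters are unchanged.

RQ85sa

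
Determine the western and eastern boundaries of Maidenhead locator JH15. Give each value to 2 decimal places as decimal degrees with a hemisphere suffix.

Field J=9, H=7: +9·20° lon, +7·10° lat → SW at lon 0°, lat -20°.
Square 1, 5: +1·2° lon, +5·1° lat → SW at lon 2°, lat -15°.
Cell spans 2° lon × 1° lat.
west 2.00° E, east 4.00° E.

2.00° E, 4.00° E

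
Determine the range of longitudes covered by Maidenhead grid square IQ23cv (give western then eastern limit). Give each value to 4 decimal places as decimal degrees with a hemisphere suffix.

Field I=8, Q=16: +8·20° lon, +16·10° lat → SW at lon -20°, lat 70°.
Square 2, 3: +2·2° lon, +3·1° lat → SW at lon -16°, lat 73°.
Subsquare c=2, v=21: +2·0.0833333° lon, +21·0.0416667° lat → SW at lon -15.8333°, lat 73.875°.
Cell spans 0.0833333° lon × 0.0416667° lat.
west 15.8333° W, east 15.7500° W.

15.8333° W, 15.7500° W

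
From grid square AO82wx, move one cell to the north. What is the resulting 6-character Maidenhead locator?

AO83wa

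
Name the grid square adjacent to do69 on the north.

DP60

Latitude square 9; +1 → 10, wraps to 0, carry into field.
Latitude field O = 14; +1 → 15 = P.
The longitude characters are unchanged.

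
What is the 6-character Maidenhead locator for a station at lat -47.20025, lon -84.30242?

EE72ut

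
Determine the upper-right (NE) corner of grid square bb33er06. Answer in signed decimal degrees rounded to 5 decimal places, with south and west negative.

Field B=1, B=1: +1·20° lon, +1·10° lat → SW at lon -160°, lat -80°.
Square 3, 3: +3·2° lon, +3·1° lat → SW at lon -154°, lat -77°.
Subsquare e=4, r=17: +4·0.0833333° lon, +17·0.0416667° lat → SW at lon -153.667°, lat -76.2917°.
Extended square 0, 6: +0·0.00833333° lon, +6·0.00416667° lat → SW at lon -153.667°, lat -76.2667°.
Cell spans 0.00833333° lon × 0.00416667° lat. NE corner is SW corner plus one full cell.
latitude -76.26250, longitude -153.65833.

-76.26250, -153.65833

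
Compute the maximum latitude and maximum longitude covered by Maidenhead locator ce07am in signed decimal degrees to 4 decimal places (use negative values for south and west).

Field C=2, E=4: +2·20° lon, +4·10° lat → SW at lon -140°, lat -50°.
Square 0, 7: +0·2° lon, +7·1° lat → SW at lon -140°, lat -43°.
Subsquare a=0, m=12: +0·0.0833333° lon, +12·0.0416667° lat → SW at lon -140°, lat -42.5°.
Cell spans 0.0833333° lon × 0.0416667° lat. NE corner is SW corner plus one full cell.
latitude -42.4583, longitude -139.9167.

-42.4583, -139.9167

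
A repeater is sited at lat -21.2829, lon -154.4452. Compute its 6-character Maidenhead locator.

BG28sr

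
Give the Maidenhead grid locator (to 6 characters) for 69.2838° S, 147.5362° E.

Offset from 180°W / 90°S: lon 327.5362°, lat 20.7162°.
Field: 327.5362/20 → 16 → Q, 20.7162/10 → 2 → C; chars QC.
Square: 7.5362/2 → 3, 0.7162/1 → 0; chars 30.
Subsquare: 1.5362/0.0833333 → 18 → s, 0.7162/0.0416667 → 17 → r; chars sr.

QC30sr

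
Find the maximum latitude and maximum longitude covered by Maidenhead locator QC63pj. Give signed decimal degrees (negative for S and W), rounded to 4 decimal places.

-66.5833, 153.3333

Field Q=16, C=2: +16·20° lon, +2·10° lat → SW at lon 140°, lat -70°.
Square 6, 3: +6·2° lon, +3·1° lat → SW at lon 152°, lat -67°.
Subsquare p=15, j=9: +15·0.0833333° lon, +9·0.0416667° lat → SW at lon 153.25°, lat -66.625°.
Cell spans 0.0833333° lon × 0.0416667° lat. NE corner is SW corner plus one full cell.
latitude -66.5833, longitude 153.3333.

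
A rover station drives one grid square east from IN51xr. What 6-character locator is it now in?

Longitude subsquare x = 23; +1 → 24, wraps to 0 = a, carry into square.
Longitude square 5; +1 → 6.
The latitude characters are unchanged.

IN61ar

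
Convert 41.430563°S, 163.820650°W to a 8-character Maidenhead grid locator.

Add 180° to longitude and 90° to latitude: 16.17935, 48.56944.
Field: 16.17935/20 → 0 → A, 48.56944/10 → 4 → E; chars AE.
Square: 16.17935/2 → 8, 8.56944/1 → 8; chars 88.
Subsquare: 0.17935/0.0833333 → 2 → c, 0.56944/0.0416667 → 13 → n; chars cn.
Extended square: 0.01268/0.00833333 → 1, 0.02777/0.00416667 → 6; chars 16.

AE88cn16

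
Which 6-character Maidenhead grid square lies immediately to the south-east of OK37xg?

OK47af

Longitude subsquare x = 23; +1 → 24, wraps to 0 = a, carry into square.
Longitude square 3; +1 → 4.
Latitude subsquare g = 6; −1 → 5 = f.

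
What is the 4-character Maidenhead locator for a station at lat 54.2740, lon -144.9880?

BO74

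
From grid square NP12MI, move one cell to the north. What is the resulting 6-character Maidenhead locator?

Latitude subsquare i = 8; +1 → 9 = j.
The longitude characters are unchanged.

NP12mj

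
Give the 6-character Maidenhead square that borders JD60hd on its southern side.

JD60hc

Latitude subsquare d = 3; −1 → 2 = c.
The longitude characters are unchanged.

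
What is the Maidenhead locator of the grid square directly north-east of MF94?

NF05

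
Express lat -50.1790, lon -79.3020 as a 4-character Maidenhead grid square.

FD09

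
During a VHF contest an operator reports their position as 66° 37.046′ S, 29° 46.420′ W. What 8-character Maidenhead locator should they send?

HC53cj71

Offset from 180°W / 90°S: lon 150.22633°, lat 23.38257°.
Field (20°×10°, letters A–R): lon ⌊150.22633/20⌋ = 7 → H; lat ⌊23.38257/10⌋ = 2 → C.
Square (2°×1°, digits 0–9): lon ⌊10.22633/2⌋ = 5; lat ⌊3.38257/1⌋ = 3.
Subsquare (5′×2.5′, letters a–x): lon ⌊0.22633/0.0833333⌋ = 2 → c; lat ⌊0.38257/0.0416667⌋ = 9 → j.
Extended square (30″×15″, digits 0–9): lon ⌊0.05967/0.00833333⌋ = 7; lat ⌊0.00757/0.00416667⌋ = 1.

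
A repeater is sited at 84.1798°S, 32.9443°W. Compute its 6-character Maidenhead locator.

Offset from 180°W / 90°S: lon 147.0557°, lat 5.8202°.
Field: 147.0557/20 → 7 → H, 5.8202/10 → 0 → A; chars HA.
Square: 7.0557/2 → 3, 5.8202/1 → 5; chars 35.
Subsquare: 1.0557/0.0833333 → 12 → m, 0.8202/0.0416667 → 19 → t; chars mt.

HA35mt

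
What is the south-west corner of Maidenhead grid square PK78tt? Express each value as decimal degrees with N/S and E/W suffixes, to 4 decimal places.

Field P=15, K=10: +15·20° lon, +10·10° lat → SW at lon 120°, lat 10°.
Square 7, 8: +7·2° lon, +8·1° lat → SW at lon 134°, lat 18°.
Subsquare t=19, t=19: +19·0.0833333° lon, +19·0.0416667° lat → SW at lon 135.583°, lat 18.7917°.
latitude 18.7917° N, longitude 135.5833° E.

18.7917° N, 135.5833° E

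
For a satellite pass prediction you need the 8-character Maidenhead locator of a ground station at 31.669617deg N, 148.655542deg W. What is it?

BM51qq10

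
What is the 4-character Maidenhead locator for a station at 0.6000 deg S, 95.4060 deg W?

Add 180° to longitude and 90° to latitude: 84.59, 89.40.
Field: 84.59/20 → 4 → E, 89.40/10 → 8 → I; chars EI.
Square: 4.59/2 → 2, 9.40/1 → 9; chars 29.

EI29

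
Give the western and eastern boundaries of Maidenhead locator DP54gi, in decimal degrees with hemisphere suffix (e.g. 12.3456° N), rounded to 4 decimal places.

109.5000° W, 109.4167° W

Field D=3, P=15: +3·20° lon, +15·10° lat → SW at lon -120°, lat 60°.
Square 5, 4: +5·2° lon, +4·1° lat → SW at lon -110°, lat 64°.
Subsquare g=6, i=8: +6·0.0833333° lon, +8·0.0416667° lat → SW at lon -109.5°, lat 64.3333°.
Cell spans 0.0833333° lon × 0.0416667° lat.
west 109.5000° W, east 109.4167° W.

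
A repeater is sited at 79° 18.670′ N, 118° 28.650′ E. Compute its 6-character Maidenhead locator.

OQ99fh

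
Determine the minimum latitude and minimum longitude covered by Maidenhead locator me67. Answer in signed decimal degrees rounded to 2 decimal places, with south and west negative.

-43.00, 72.00

Field M=12, E=4: +12·20° lon, +4·10° lat → SW at lon 60°, lat -50°.
Square 6, 7: +6·2° lon, +7·1° lat → SW at lon 72°, lat -43°.
latitude -43.00, longitude 72.00.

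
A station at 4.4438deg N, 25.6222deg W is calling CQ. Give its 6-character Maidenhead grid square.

Offset from 180°W / 90°S: lon 154.3778°, lat 94.4438°.
Field (20°×10°, letters A–R): lon ⌊154.3778/20⌋ = 7 → H; lat ⌊94.4438/10⌋ = 9 → J.
Square (2°×1°, digits 0–9): lon ⌊14.3778/2⌋ = 7; lat ⌊4.4438/1⌋ = 4.
Subsquare (5′×2.5′, letters a–x): lon ⌊0.3778/0.0833333⌋ = 4 → e; lat ⌊0.4438/0.0416667⌋ = 10 → k.

HJ74ek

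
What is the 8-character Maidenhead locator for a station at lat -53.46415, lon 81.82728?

ND06vm98

Offset from 180°W / 90°S: lon 261.82728°, lat 36.53585°.
Field: lon ⌊261.82728/20⌋ = 13 → N; lat ⌊36.53585/10⌋ = 3 → D.
Square: lon ⌊1.82728/2⌋ = 0; lat ⌊6.53585/1⌋ = 6.
Subsquare: lon ⌊1.82728/0.0833333⌋ = 21 → v; lat ⌊0.53585/0.0416667⌋ = 12 → m.
Extended square: lon ⌊0.07728/0.00833333⌋ = 9; lat ⌊0.03585/0.00416667⌋ = 8.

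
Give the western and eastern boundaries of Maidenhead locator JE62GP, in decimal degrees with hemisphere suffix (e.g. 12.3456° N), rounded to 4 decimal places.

12.5000° E, 12.5833° E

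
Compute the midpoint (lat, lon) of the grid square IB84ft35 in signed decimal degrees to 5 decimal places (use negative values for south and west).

-75.18542, -3.55417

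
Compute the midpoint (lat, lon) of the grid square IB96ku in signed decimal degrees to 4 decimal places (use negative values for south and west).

-73.1458, -1.1250

Field I=8, B=1: +8·20° lon, +1·10° lat → SW at lon -20°, lat -80°.
Square 9, 6: +9·2° lon, +6·1° lat → SW at lon -2°, lat -74°.
Subsquare k=10, u=20: +10·0.0833333° lon, +20·0.0416667° lat → SW at lon -1.16667°, lat -73.1667°.
Cell spans 0.0833333° lon × 0.0416667° lat. Centre is SW corner plus half of each.
latitude -73.1458, longitude -1.1250.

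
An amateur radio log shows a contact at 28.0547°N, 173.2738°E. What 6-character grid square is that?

RL68pb

Offset from 180°W / 90°S: lon 353.2738°, lat 118.0547°.
Field (20°×10°, letters A–R): lon ⌊353.2738/20⌋ = 17 → R; lat ⌊118.0547/10⌋ = 11 → L.
Square (2°×1°, digits 0–9): lon ⌊13.2738/2⌋ = 6; lat ⌊8.0547/1⌋ = 8.
Subsquare (5′×2.5′, letters a–x): lon ⌊1.2738/0.0833333⌋ = 15 → p; lat ⌊0.0547/0.0416667⌋ = 1 → b.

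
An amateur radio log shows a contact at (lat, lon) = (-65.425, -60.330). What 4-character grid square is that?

FC94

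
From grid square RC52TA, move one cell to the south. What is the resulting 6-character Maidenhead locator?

RC51tx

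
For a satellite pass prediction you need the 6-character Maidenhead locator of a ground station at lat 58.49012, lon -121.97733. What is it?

CO98al

Add 180° to longitude and 90° to latitude: 58.0227, 148.4901.
Field: lon ⌊58.0227/20⌋ = 2 → C; lat ⌊148.4901/10⌋ = 14 → O.
Square: lon ⌊18.0227/2⌋ = 9; lat ⌊8.4901/1⌋ = 8.
Subsquare: lon ⌊0.0227/0.0833333⌋ = 0 → a; lat ⌊0.4901/0.0416667⌋ = 11 → l.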